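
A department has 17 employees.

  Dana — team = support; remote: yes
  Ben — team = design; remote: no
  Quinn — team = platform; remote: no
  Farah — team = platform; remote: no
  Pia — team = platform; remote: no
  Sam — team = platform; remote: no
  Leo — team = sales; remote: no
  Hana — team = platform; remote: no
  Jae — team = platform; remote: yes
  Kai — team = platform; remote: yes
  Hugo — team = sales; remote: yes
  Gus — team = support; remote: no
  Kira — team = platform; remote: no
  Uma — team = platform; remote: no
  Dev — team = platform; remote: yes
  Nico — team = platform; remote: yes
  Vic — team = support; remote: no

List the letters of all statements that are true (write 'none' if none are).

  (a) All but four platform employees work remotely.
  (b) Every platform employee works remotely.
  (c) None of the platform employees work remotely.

|A| = 11, |A ∩ B| = 4, |A ∖ B| = 7.
(a) |A ∖ B| = 4: fails.
(b) A ⊆ B, i.e. every element of A is in B (|A ∖ B| = 0): fails.
(c) A ∩ B = ∅ (|A ∩ B| = 0): fails.

none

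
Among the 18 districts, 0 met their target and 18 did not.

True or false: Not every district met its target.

True

The determiner here denotes the relation: A ⊄ B (|A ∖ B| ≥ 1).
|A| = 18, |A ∩ B| = 0, |A ∖ B| = 18.
So the statement is true.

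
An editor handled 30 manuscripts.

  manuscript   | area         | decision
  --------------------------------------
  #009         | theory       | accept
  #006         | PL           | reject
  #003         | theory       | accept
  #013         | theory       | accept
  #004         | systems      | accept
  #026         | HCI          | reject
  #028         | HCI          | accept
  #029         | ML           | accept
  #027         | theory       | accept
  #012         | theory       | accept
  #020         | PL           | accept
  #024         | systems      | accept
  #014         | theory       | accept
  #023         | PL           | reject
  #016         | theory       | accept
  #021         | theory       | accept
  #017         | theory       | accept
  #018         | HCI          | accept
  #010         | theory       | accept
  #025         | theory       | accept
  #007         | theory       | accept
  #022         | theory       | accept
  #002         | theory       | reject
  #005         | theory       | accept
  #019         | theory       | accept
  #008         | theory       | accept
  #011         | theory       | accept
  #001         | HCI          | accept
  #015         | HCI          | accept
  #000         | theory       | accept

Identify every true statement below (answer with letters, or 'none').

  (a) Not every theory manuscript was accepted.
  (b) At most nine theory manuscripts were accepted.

(a)

|A| = 19, |A ∩ B| = 18, |A ∖ B| = 1.
(a) A ⊄ B (|A ∖ B| ≥ 1): holds.
(b) |A ∩ B| ≤ 9: fails.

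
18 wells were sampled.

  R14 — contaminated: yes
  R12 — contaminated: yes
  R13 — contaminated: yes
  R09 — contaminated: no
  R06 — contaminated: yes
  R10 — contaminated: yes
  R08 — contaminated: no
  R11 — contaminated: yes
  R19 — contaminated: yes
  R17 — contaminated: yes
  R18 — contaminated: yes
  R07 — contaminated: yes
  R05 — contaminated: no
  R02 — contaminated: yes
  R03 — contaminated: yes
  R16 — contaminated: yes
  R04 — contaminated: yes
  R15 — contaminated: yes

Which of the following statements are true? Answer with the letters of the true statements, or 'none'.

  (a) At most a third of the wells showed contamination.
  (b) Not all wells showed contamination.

|A| = 18, |A ∩ B| = 15, |A ∖ B| = 3.
(a) |A ∩ B| / |A| ≤ 1/3: fails.
(b) A ⊄ B (|A ∖ B| ≥ 1): holds.

(b)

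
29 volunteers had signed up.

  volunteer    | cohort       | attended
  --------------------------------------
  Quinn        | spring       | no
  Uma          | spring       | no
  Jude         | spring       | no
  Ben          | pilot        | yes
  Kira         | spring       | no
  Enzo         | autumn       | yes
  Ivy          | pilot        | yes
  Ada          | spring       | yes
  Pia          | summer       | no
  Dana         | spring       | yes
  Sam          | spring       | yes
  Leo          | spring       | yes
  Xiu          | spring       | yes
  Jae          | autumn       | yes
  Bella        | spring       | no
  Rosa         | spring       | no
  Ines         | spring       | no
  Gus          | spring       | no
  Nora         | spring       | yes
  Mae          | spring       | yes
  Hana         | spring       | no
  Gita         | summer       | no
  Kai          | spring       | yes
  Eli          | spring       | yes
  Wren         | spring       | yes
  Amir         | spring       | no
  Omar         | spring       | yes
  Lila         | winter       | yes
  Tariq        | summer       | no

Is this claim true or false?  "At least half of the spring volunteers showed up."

Truth condition: |A ∩ B| ≥ |A ∖ B|.
|A| = 21, |A ∩ B| = 11, |A ∖ B| = 10.
11 > 10, so the statement is true.

True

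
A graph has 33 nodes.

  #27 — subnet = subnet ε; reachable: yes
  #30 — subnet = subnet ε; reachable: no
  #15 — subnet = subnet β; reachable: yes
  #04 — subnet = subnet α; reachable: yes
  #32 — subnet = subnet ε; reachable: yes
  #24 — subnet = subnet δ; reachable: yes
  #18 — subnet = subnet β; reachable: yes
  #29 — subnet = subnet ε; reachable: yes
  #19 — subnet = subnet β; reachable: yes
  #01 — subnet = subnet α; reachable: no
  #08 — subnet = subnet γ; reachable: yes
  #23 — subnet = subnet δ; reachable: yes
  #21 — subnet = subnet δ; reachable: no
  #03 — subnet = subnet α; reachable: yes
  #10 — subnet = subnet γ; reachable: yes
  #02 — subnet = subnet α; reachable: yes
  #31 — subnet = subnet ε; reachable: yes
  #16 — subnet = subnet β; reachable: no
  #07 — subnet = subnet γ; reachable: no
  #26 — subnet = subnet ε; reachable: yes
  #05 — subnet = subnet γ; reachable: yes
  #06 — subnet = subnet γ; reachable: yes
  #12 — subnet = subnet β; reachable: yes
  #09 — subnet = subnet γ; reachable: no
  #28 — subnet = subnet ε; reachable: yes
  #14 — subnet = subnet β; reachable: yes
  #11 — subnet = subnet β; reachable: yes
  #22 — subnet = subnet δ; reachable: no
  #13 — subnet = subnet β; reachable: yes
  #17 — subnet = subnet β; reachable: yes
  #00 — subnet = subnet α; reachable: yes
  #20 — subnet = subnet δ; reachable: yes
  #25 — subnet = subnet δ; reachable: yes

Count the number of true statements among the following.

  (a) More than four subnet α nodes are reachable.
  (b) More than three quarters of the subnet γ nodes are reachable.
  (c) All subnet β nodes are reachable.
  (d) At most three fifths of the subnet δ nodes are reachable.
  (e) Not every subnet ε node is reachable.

1

(a) subnet α: |A| = 5, |A ∩ B| = 4; needs |A ∩ B| > 4 — false.
(b) subnet γ: |A| = 6, |A ∩ B| = 4; needs |A ∩ B| / |A| > 3/4 — false.
(c) subnet β: |A| = 9, |A ∩ B| = 8; needs A ⊆ B, i.e. every element of A is in B (|A ∖ B| = 0) — false.
(d) subnet δ: |A| = 6, |A ∩ B| = 4; needs |A ∩ B| / |A| ≤ 3/5 — false.
(e) subnet ε: |A| = 7, |A ∩ B| = 6; needs A ⊄ B (|A ∖ B| ≥ 1) — true.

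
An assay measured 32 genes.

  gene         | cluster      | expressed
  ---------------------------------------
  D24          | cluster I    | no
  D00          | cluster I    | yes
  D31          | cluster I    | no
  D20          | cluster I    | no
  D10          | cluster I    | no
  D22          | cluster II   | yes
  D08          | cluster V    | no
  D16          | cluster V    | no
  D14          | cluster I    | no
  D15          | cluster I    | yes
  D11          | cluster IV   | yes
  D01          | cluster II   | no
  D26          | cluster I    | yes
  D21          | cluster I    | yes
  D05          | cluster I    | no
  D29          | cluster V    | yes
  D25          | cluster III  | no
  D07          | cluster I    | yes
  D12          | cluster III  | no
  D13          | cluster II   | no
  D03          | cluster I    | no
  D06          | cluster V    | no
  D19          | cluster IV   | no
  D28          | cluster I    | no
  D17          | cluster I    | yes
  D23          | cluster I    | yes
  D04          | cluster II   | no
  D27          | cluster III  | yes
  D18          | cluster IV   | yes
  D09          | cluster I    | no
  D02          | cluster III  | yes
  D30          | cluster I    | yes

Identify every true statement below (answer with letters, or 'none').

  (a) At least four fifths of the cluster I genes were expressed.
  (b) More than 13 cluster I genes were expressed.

none

|A| = 17, |A ∩ B| = 8, |A ∖ B| = 9.
(a) |A ∩ B| / |A| ≥ 4/5: fails.
(b) |A ∩ B| > 13: fails.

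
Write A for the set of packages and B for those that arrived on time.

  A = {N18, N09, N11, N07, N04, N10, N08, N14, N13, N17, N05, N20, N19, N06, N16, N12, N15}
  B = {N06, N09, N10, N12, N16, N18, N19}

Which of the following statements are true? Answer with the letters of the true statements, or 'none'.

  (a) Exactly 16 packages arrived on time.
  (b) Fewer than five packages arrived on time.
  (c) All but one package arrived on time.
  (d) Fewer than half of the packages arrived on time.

|A| = 17, |A ∩ B| = 7, |A ∖ B| = 10.
(a) |A ∩ B| = 16: fails.
(b) |A ∩ B| < 5: fails.
(c) |A ∖ B| = 1: fails.
(d) |A ∩ B| < |A ∖ B|: holds.

(d)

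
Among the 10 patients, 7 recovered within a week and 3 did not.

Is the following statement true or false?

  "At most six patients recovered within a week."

'At most six patients recovered within a week' holds iff |A ∩ B| ≤ 6.
|A| = 10, |A ∩ B| = 7, |A ∖ B| = 3.
|A ∩ B| = 7, so the statement is false.

False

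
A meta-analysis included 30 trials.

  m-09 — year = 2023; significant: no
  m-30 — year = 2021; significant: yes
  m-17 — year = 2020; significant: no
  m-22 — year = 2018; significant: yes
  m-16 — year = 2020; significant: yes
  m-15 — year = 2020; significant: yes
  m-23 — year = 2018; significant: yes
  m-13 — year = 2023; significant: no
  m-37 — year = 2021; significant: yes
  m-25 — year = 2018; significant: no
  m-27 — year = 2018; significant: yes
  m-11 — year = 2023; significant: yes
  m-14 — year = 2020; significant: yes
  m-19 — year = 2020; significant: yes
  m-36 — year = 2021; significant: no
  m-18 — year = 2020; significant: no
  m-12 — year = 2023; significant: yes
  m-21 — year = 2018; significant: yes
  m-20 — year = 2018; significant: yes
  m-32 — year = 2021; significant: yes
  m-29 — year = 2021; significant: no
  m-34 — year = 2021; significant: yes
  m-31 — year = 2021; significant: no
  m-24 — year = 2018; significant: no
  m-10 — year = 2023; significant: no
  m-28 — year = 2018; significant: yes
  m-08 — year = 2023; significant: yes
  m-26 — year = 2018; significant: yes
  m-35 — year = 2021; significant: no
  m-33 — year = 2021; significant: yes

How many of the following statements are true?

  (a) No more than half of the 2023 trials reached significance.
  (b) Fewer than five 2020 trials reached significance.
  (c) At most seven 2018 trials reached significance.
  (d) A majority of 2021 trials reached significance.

4

(a) 2023: |A| = 6, |A ∩ B| = 3; needs |A ∩ B| ≤ |A ∖ B| — true.
(b) 2020: |A| = 6, |A ∩ B| = 4; needs |A ∩ B| < 5 — true.
(c) 2018: |A| = 9, |A ∩ B| = 7; needs |A ∩ B| ≤ 7 — true.
(d) 2021: |A| = 9, |A ∩ B| = 5; needs |A ∩ B| > |A ∖ B| — true.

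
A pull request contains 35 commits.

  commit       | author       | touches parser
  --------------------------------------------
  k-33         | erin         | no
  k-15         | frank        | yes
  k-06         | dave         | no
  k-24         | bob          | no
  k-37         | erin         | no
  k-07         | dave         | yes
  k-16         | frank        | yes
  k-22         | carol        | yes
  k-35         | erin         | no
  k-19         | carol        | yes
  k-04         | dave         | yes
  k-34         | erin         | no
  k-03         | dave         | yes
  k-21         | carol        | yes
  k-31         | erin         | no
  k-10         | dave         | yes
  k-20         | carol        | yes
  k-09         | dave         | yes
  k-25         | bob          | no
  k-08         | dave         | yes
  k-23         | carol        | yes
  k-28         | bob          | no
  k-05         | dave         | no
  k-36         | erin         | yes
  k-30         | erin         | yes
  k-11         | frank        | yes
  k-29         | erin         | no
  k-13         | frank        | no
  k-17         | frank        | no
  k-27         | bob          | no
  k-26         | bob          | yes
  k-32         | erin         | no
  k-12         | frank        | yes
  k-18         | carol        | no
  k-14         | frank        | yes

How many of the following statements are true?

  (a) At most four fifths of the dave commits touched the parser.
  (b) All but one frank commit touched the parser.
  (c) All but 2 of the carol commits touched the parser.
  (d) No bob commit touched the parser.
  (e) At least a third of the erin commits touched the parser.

1

(a) dave: |A| = 8, |A ∩ B| = 6; needs |A ∩ B| / |A| ≤ 4/5 — true.
(b) frank: |A| = 7, |A ∩ B| = 5; needs |A ∖ B| = 1 — false.
(c) carol: |A| = 6, |A ∩ B| = 5; needs |A ∖ B| = 2 — false.
(d) bob: |A| = 5, |A ∩ B| = 1; needs A ∩ B = ∅ (|A ∩ B| = 0) — false.
(e) erin: |A| = 9, |A ∩ B| = 2; needs |A ∩ B| / |A| ≥ 1/3 — false.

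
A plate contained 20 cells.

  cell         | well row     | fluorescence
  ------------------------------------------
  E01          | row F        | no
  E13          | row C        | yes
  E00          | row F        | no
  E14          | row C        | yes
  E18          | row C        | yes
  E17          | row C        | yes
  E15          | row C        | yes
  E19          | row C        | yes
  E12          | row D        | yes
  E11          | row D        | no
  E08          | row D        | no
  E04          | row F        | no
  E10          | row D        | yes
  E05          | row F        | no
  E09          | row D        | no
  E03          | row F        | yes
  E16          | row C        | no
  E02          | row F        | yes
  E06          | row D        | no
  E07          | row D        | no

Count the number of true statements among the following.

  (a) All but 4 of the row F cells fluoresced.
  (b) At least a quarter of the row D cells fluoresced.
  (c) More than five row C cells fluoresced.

(a) row F: |A| = 6, |A ∩ B| = 2; needs |A ∖ B| = 4 — true.
(b) row D: |A| = 7, |A ∩ B| = 2; needs |A ∩ B| / |A| ≥ 1/4 — true.
(c) row C: |A| = 7, |A ∩ B| = 6; needs |A ∩ B| > 5 — true.

3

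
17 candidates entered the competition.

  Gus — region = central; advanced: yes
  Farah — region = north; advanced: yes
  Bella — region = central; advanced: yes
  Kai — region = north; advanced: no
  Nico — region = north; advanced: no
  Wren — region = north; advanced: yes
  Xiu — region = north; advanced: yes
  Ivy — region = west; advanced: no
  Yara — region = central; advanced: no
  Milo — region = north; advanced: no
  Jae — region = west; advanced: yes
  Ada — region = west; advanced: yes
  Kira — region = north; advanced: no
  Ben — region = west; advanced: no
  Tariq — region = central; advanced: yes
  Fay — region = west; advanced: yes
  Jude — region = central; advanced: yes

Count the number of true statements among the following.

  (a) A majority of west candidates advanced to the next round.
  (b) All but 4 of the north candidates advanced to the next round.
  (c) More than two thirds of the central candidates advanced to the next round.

3

(a) west: |A| = 5, |A ∩ B| = 3; needs |A ∩ B| > |A ∖ B| — true.
(b) north: |A| = 7, |A ∩ B| = 3; needs |A ∖ B| = 4 — true.
(c) central: |A| = 5, |A ∩ B| = 4; needs |A ∩ B| / |A| > 2/3 — true.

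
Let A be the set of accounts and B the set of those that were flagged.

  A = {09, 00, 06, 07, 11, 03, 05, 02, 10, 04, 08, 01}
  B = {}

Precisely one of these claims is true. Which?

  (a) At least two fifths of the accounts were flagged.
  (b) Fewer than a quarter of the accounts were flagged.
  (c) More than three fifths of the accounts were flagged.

|A| = 12, |A ∩ B| = 0, |A ∖ B| = 12.
(a) requires |A ∩ B| / |A| ≥ 2/5: false.
(b) requires |A ∩ B| / |A| < 1/4: true.
(c) requires |A ∩ B| / |A| > 3/5: false.

(b)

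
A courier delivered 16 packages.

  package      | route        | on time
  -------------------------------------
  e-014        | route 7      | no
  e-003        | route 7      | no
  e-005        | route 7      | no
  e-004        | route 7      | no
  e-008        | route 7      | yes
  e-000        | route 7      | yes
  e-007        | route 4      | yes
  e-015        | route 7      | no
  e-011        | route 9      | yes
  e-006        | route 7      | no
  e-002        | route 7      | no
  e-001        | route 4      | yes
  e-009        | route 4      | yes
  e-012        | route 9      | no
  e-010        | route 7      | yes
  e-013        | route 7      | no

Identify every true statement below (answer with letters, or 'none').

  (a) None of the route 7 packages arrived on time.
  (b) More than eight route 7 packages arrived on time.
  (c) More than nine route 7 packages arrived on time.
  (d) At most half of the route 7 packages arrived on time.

|A| = 11, |A ∩ B| = 3, |A ∖ B| = 8.
(a) A ∩ B = ∅ (|A ∩ B| = 0): fails.
(b) |A ∩ B| > 8: fails.
(c) |A ∩ B| > 9: fails.
(d) |A ∩ B| ≤ |A ∖ B|: holds.

(d)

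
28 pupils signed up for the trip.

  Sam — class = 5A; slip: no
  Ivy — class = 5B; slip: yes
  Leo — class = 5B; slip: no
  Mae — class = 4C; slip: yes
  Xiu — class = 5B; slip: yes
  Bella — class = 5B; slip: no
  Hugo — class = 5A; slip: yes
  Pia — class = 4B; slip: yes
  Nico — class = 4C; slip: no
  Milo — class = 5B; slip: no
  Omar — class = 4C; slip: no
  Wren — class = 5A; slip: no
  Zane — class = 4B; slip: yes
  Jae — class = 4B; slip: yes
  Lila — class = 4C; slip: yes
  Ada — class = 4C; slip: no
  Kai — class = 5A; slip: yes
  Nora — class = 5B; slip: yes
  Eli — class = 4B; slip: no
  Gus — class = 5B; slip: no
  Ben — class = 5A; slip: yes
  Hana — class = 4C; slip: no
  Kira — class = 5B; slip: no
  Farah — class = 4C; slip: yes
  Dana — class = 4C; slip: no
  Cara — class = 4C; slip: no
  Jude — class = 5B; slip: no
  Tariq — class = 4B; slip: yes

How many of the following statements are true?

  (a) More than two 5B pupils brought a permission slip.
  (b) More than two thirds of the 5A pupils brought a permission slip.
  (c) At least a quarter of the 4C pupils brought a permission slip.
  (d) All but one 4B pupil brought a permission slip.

(a) 5B: |A| = 9, |A ∩ B| = 3; needs |A ∩ B| > 2 — true.
(b) 5A: |A| = 5, |A ∩ B| = 3; needs |A ∩ B| / |A| > 2/3 — false.
(c) 4C: |A| = 9, |A ∩ B| = 3; needs |A ∩ B| / |A| ≥ 1/4 — true.
(d) 4B: |A| = 5, |A ∩ B| = 4; needs |A ∖ B| = 1 — true.

3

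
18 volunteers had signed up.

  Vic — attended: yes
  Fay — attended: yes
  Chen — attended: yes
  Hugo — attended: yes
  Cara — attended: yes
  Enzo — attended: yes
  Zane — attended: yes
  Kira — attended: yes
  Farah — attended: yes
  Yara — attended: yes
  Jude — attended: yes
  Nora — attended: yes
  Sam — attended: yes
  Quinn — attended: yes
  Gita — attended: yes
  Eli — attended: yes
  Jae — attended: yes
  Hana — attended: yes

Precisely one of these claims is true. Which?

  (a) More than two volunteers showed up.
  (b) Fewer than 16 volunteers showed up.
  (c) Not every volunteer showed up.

|A| = 18, |A ∩ B| = 18, |A ∖ B| = 0.
(a) requires |A ∩ B| > 2: true.
(b) requires |A ∩ B| < 16: false.
(c) requires A ⊄ B (|A ∖ B| ≥ 1): false.

(a)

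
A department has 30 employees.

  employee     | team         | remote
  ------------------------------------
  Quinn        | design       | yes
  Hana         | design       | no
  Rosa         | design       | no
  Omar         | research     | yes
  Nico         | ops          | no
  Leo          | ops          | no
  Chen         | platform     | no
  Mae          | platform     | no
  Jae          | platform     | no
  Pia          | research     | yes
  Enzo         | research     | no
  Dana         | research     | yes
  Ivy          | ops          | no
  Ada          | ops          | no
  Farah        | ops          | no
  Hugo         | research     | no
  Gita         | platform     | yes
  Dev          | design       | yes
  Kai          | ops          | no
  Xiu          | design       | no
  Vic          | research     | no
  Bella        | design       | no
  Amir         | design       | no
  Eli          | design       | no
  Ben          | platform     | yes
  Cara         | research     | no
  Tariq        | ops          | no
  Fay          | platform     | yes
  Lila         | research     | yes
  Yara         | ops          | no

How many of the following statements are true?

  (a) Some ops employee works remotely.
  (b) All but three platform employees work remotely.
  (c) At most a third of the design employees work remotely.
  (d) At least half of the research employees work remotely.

(a) ops: |A| = 8, |A ∩ B| = 0; needs A ∩ B ≠ ∅ (|A ∩ B| ≥ 1) — false.
(b) platform: |A| = 6, |A ∩ B| = 3; needs |A ∖ B| = 3 — true.
(c) design: |A| = 8, |A ∩ B| = 2; needs |A ∩ B| / |A| ≤ 1/3 — true.
(d) research: |A| = 8, |A ∩ B| = 4; needs |A ∩ B| ≥ |A ∖ B| — true.

3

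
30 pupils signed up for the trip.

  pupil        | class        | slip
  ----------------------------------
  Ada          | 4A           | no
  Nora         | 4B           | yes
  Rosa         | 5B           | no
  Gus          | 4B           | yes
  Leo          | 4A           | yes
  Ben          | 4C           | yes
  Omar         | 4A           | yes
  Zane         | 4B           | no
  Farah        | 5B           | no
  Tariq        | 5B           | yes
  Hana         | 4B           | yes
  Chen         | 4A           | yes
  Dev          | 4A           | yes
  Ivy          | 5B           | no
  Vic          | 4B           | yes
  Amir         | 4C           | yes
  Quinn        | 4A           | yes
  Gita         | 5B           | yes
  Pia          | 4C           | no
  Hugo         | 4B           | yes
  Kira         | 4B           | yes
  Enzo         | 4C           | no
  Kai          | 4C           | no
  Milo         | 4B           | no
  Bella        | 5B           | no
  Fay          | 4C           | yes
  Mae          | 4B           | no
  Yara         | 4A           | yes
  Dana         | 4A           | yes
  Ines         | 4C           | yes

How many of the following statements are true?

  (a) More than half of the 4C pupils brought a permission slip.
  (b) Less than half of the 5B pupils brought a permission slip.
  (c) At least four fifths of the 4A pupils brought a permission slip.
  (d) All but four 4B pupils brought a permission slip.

3

(a) 4C: |A| = 7, |A ∩ B| = 4; needs |A ∩ B| > |A ∖ B| — true.
(b) 5B: |A| = 6, |A ∩ B| = 2; needs |A ∩ B| < |A ∖ B| — true.
(c) 4A: |A| = 8, |A ∩ B| = 7; needs |A ∩ B| / |A| ≥ 4/5 — true.
(d) 4B: |A| = 9, |A ∩ B| = 6; needs |A ∖ B| = 4 — false.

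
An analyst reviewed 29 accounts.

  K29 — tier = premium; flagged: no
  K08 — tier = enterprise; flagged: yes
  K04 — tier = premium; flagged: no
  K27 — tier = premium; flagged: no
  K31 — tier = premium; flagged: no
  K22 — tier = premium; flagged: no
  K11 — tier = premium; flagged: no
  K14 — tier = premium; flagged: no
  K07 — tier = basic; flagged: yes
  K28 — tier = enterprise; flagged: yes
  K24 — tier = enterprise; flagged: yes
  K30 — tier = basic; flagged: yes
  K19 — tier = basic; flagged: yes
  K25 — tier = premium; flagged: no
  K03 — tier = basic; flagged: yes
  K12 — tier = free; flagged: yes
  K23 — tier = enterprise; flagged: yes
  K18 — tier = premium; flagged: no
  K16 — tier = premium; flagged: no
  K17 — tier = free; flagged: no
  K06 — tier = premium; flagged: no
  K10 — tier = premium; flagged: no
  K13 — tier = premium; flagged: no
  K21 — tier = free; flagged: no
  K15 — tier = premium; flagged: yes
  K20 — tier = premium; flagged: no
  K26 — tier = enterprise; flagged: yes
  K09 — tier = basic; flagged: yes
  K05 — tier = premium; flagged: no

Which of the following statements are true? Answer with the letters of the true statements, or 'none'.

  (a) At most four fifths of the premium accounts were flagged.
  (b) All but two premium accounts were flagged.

(a)

|A| = 16, |A ∩ B| = 1, |A ∖ B| = 15.
(a) |A ∩ B| / |A| ≤ 4/5: holds.
(b) |A ∖ B| = 2: fails.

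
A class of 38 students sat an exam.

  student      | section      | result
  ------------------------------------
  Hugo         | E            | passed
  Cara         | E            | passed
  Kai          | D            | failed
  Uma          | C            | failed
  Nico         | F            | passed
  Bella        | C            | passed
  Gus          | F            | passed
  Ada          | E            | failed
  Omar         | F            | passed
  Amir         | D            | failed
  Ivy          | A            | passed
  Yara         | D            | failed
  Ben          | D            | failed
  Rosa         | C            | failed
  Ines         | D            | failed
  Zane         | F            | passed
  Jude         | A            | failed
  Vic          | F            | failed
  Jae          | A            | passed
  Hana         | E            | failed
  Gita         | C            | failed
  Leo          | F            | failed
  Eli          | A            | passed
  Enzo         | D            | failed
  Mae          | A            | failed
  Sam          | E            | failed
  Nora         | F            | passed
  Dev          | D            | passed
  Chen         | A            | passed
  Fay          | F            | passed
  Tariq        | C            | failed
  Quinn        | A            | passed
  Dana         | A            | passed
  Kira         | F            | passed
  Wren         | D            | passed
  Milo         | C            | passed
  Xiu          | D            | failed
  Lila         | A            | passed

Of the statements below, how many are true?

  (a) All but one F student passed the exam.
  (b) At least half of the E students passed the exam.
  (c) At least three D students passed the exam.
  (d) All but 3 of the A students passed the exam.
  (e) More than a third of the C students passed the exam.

(a) F: |A| = 9, |A ∩ B| = 7; needs |A ∖ B| = 1 — false.
(b) E: |A| = 5, |A ∩ B| = 2; needs |A ∩ B| ≥ |A ∖ B| — false.
(c) D: |A| = 9, |A ∩ B| = 2; needs |A ∩ B| ≥ 3 — false.
(d) A: |A| = 9, |A ∩ B| = 7; needs |A ∖ B| = 3 — false.
(e) C: |A| = 6, |A ∩ B| = 2; needs |A ∩ B| / |A| > 1/3 — false.

0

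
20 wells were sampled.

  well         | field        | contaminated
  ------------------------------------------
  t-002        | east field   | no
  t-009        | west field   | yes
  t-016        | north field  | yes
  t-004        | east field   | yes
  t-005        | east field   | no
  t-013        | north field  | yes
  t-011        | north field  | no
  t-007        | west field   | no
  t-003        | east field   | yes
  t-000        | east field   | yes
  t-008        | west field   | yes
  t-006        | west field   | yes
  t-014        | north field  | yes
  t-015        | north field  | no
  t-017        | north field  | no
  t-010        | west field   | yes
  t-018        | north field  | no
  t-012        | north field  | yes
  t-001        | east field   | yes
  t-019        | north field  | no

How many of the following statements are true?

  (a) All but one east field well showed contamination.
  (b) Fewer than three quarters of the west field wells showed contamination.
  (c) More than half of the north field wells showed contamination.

0

(a) east field: |A| = 6, |A ∩ B| = 4; needs |A ∖ B| = 1 — false.
(b) west field: |A| = 5, |A ∩ B| = 4; needs |A ∩ B| / |A| < 3/4 — false.
(c) north field: |A| = 9, |A ∩ B| = 4; needs |A ∩ B| > |A ∖ B| — false.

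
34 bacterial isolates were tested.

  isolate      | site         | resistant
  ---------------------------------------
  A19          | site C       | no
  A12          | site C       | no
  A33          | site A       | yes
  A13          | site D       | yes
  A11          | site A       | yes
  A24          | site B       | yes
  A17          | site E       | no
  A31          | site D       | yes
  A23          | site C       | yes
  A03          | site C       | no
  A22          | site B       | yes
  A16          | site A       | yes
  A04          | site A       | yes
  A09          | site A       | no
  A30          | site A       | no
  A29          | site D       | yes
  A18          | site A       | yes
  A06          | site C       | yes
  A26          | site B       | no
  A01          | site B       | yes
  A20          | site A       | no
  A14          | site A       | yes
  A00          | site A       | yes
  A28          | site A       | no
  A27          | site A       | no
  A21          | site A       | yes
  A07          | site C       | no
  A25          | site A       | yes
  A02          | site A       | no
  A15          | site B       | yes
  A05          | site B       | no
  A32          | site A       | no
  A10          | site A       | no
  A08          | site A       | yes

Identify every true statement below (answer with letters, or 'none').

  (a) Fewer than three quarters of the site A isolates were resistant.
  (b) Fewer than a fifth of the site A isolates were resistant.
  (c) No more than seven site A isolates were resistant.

(a)

|A| = 18, |A ∩ B| = 10, |A ∖ B| = 8.
(a) |A ∩ B| / |A| < 3/4: holds.
(b) |A ∩ B| / |A| < 1/5: fails.
(c) |A ∩ B| ≤ 7: fails.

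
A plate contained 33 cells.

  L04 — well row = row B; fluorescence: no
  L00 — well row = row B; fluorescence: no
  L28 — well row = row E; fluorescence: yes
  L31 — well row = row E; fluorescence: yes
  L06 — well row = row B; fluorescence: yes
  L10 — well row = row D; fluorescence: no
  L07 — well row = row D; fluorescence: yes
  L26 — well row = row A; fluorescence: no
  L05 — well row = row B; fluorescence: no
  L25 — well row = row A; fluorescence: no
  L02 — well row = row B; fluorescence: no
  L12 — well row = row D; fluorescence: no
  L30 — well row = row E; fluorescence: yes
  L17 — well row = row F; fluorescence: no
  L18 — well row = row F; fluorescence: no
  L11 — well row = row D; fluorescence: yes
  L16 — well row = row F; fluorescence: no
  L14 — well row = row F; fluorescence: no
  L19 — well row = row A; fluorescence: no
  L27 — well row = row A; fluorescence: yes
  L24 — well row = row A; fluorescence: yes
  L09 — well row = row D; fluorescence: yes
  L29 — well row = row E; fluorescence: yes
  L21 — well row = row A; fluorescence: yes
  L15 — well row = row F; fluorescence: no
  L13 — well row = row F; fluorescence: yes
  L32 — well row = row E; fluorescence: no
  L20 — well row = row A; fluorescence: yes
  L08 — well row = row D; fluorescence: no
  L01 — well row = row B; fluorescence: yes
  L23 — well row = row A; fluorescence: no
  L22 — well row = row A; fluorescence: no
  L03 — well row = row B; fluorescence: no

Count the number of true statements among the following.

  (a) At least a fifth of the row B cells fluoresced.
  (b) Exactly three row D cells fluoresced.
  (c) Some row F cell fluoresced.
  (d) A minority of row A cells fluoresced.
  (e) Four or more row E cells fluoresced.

5

(a) row B: |A| = 7, |A ∩ B| = 2; needs |A ∩ B| / |A| ≥ 1/5 — true.
(b) row D: |A| = 6, |A ∩ B| = 3; needs |A ∩ B| = 3 — true.
(c) row F: |A| = 6, |A ∩ B| = 1; needs A ∩ B ≠ ∅ (|A ∩ B| ≥ 1) — true.
(d) row A: |A| = 9, |A ∩ B| = 4; needs |A ∩ B| < |A ∖ B| — true.
(e) row E: |A| = 5, |A ∩ B| = 4; needs |A ∩ B| ≥ 4 — true.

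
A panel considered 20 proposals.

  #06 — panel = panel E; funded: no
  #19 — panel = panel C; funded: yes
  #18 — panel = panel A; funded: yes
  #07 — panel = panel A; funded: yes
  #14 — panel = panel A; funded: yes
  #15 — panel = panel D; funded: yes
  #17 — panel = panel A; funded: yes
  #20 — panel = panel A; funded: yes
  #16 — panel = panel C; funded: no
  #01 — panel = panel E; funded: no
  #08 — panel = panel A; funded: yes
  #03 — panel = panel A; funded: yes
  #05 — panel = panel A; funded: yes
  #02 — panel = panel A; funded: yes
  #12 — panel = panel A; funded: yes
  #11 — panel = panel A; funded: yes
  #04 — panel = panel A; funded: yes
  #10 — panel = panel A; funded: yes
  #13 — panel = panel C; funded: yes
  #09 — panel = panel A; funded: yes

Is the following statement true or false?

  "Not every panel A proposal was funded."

The determiner here denotes the relation: A ⊄ B (|A ∖ B| ≥ 1).
A (the restrictor) = {#18, #07, #14, #17, #20, #08, #03, #05, #02, #12, #11, #04, #10, #09}, |A| = 14.
A ∖ B = {}, so |A ∖ B| = 0.
So the statement is false.

False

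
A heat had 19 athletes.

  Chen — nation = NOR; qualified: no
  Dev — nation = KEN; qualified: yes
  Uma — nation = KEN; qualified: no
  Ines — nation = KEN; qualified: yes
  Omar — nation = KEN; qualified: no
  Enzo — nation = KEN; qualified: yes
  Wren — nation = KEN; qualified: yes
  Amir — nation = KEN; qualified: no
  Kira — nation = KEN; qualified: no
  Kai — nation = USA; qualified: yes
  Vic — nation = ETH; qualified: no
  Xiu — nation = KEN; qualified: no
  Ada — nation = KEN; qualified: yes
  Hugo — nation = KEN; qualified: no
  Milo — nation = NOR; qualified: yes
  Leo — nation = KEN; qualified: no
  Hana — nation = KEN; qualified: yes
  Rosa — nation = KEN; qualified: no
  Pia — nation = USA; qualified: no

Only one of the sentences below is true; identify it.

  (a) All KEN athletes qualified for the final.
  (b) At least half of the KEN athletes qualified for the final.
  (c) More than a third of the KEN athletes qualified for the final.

(c)

|A| = 14, |A ∩ B| = 6, |A ∖ B| = 8.
(a) requires A ⊆ B, i.e. every element of A is in B (|A ∖ B| = 0): false.
(b) requires |A ∩ B| ≥ |A ∖ B|: false.
(c) requires |A ∩ B| / |A| > 1/3: true.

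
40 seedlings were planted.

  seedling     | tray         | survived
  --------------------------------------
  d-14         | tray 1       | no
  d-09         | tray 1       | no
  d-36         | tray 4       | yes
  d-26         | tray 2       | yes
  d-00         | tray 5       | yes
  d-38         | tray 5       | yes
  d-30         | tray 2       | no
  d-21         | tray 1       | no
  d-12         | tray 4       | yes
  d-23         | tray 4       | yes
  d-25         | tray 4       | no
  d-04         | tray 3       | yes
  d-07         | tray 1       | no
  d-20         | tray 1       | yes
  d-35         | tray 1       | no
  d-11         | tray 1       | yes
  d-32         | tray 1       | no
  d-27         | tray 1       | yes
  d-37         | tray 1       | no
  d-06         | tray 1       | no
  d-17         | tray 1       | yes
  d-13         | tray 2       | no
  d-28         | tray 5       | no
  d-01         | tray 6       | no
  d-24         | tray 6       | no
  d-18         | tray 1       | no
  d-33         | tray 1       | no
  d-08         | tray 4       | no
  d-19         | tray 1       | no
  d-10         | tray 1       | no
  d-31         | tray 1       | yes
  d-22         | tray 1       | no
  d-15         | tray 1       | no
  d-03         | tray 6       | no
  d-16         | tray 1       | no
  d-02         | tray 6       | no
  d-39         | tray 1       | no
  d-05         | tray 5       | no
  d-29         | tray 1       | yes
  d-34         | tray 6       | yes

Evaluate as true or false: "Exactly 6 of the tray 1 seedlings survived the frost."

The determiner here denotes the relation: |A ∩ B| = 6.
|A| = 22, |A ∩ B| = 6, |A ∖ B| = 16.
|A ∩ B| = 6, so the statement is true.

True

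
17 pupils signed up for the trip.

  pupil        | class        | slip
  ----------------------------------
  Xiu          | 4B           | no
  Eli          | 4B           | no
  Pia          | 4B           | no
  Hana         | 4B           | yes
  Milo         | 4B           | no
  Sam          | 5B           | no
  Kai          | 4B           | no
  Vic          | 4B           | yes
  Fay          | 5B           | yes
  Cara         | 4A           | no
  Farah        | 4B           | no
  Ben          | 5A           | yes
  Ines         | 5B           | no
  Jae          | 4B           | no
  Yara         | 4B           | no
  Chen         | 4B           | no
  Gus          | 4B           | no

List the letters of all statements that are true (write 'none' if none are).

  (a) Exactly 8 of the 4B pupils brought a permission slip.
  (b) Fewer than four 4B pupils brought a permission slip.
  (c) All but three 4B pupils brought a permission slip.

|A| = 12, |A ∩ B| = 2, |A ∖ B| = 10.
(a) |A ∩ B| = 8: fails.
(b) |A ∩ B| < 4: holds.
(c) |A ∖ B| = 3: fails.

(b)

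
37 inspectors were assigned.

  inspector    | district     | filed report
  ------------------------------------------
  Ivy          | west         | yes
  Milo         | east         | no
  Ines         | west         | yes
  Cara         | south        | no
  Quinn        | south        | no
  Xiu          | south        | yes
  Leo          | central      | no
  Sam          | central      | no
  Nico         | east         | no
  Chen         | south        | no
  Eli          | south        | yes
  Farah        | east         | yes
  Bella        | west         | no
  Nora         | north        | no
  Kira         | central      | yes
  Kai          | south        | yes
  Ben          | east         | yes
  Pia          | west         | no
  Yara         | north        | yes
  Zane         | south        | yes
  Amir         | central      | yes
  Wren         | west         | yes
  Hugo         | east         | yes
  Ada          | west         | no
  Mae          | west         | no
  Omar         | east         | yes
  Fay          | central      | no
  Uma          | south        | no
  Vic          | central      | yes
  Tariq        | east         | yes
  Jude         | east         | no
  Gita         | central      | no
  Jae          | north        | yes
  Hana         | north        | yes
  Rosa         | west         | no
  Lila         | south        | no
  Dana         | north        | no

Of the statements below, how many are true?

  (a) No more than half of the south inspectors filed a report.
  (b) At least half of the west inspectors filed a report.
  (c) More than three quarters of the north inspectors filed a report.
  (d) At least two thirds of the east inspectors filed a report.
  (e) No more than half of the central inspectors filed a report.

2

(a) south: |A| = 9, |A ∩ B| = 4; needs |A ∩ B| ≤ |A ∖ B| — true.
(b) west: |A| = 8, |A ∩ B| = 3; needs |A ∩ B| ≥ |A ∖ B| — false.
(c) north: |A| = 5, |A ∩ B| = 3; needs |A ∩ B| / |A| > 3/4 — false.
(d) east: |A| = 8, |A ∩ B| = 5; needs |A ∩ B| / |A| ≥ 2/3 — false.
(e) central: |A| = 7, |A ∩ B| = 3; needs |A ∩ B| ≤ |A ∖ B| — true.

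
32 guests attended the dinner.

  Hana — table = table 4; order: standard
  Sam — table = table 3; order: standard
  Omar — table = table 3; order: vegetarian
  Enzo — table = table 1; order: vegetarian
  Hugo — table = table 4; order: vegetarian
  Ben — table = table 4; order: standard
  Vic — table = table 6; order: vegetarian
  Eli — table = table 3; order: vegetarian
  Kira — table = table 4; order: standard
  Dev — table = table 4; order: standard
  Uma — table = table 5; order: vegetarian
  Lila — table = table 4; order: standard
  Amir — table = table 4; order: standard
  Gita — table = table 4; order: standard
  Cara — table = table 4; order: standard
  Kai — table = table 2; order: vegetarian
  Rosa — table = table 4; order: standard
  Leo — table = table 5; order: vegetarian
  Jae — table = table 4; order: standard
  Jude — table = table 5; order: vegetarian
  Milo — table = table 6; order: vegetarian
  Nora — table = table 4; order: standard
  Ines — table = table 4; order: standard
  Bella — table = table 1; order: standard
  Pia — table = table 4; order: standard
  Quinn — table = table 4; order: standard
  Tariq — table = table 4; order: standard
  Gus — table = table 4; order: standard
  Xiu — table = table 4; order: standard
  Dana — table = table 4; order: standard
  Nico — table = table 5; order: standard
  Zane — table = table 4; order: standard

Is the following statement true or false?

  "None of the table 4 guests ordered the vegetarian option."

False

Truth condition: A ∩ B = ∅ (|A ∩ B| = 0).
|A| = 20, |A ∩ B| = 1, |A ∖ B| = 19.
So the statement is false.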